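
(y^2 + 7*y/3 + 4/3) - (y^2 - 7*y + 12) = 28*y/3 - 32/3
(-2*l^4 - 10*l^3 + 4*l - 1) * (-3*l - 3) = 6*l^5 + 36*l^4 + 30*l^3 - 12*l^2 - 9*l + 3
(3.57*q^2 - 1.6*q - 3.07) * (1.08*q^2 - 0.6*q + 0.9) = 3.8556*q^4 - 3.87*q^3 + 0.8574*q^2 + 0.402*q - 2.763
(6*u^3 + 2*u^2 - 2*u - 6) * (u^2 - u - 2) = 6*u^5 - 4*u^4 - 16*u^3 - 8*u^2 + 10*u + 12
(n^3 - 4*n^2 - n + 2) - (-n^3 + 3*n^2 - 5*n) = 2*n^3 - 7*n^2 + 4*n + 2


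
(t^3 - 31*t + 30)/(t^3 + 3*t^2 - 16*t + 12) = (t - 5)/(t - 2)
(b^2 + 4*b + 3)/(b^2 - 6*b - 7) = (b + 3)/(b - 7)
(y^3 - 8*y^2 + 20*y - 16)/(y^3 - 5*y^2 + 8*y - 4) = (y - 4)/(y - 1)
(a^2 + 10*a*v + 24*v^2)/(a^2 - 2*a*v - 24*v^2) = (-a - 6*v)/(-a + 6*v)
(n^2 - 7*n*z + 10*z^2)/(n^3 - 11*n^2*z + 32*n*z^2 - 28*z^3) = (n - 5*z)/(n^2 - 9*n*z + 14*z^2)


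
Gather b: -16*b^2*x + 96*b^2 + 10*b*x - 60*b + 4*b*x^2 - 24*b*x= b^2*(96 - 16*x) + b*(4*x^2 - 14*x - 60)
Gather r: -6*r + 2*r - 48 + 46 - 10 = -4*r - 12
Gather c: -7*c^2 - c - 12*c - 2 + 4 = -7*c^2 - 13*c + 2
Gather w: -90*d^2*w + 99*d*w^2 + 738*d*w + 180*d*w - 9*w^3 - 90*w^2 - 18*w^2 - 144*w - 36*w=-9*w^3 + w^2*(99*d - 108) + w*(-90*d^2 + 918*d - 180)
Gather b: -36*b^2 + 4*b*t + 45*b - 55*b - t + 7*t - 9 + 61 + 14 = -36*b^2 + b*(4*t - 10) + 6*t + 66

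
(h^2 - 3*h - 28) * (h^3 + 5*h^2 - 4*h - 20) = h^5 + 2*h^4 - 47*h^3 - 148*h^2 + 172*h + 560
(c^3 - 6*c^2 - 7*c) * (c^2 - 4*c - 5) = c^5 - 10*c^4 + 12*c^3 + 58*c^2 + 35*c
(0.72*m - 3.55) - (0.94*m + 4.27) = -0.22*m - 7.82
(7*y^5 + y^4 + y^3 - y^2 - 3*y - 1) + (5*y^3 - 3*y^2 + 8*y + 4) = 7*y^5 + y^4 + 6*y^3 - 4*y^2 + 5*y + 3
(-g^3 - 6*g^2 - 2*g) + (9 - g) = -g^3 - 6*g^2 - 3*g + 9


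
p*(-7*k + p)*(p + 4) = -7*k*p^2 - 28*k*p + p^3 + 4*p^2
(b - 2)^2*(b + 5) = b^3 + b^2 - 16*b + 20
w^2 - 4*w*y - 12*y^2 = (w - 6*y)*(w + 2*y)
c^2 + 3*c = c*(c + 3)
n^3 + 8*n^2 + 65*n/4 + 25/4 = (n + 1/2)*(n + 5/2)*(n + 5)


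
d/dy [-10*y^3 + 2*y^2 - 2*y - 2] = -30*y^2 + 4*y - 2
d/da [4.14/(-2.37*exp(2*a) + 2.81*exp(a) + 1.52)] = (19.6236*exp(a) - 11.6334)*exp(a)/(-2.37*exp(2*a) + 2.81*exp(a) + 1.52)^2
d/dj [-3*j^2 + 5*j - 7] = 5 - 6*j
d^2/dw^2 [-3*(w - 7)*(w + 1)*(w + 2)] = 24 - 18*w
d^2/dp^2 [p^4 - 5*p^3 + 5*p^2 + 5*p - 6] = 12*p^2 - 30*p + 10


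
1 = 1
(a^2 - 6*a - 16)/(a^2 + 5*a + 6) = (a - 8)/(a + 3)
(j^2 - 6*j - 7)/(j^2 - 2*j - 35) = (j + 1)/(j + 5)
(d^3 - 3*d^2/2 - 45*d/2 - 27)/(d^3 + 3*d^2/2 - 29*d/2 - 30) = (2*d^2 - 9*d - 18)/(2*d^2 - 3*d - 20)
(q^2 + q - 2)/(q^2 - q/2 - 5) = 2*(q - 1)/(2*q - 5)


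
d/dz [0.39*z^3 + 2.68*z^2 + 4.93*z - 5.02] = 1.17*z^2 + 5.36*z + 4.93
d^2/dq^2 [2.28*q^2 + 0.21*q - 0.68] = 4.56000000000000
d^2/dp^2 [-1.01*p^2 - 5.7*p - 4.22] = -2.02000000000000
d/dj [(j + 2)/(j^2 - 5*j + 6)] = (j^2 - 5*j - (j + 2)*(2*j - 5) + 6)/(j^2 - 5*j + 6)^2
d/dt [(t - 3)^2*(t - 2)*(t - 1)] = 4*t^3 - 27*t^2 + 58*t - 39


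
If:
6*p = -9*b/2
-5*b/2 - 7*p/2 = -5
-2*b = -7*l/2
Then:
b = -40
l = -160/7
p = 30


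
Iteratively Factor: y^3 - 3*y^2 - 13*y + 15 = (y + 3)*(y^2 - 6*y + 5) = (y - 5)*(y + 3)*(y - 1)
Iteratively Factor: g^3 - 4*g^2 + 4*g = (g)*(g^2 - 4*g + 4) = g*(g - 2)*(g - 2)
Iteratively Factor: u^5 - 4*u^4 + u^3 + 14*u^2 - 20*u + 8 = (u - 2)*(u^4 - 2*u^3 - 3*u^2 + 8*u - 4) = (u - 2)*(u - 1)*(u^3 - u^2 - 4*u + 4) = (u - 2)*(u - 1)^2*(u^2 - 4) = (u - 2)^2*(u - 1)^2*(u + 2)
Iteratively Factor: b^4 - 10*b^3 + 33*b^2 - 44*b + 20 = (b - 1)*(b^3 - 9*b^2 + 24*b - 20) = (b - 5)*(b - 1)*(b^2 - 4*b + 4) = (b - 5)*(b - 2)*(b - 1)*(b - 2)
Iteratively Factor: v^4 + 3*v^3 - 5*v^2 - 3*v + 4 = (v - 1)*(v^3 + 4*v^2 - v - 4) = (v - 1)*(v + 4)*(v^2 - 1) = (v - 1)*(v + 1)*(v + 4)*(v - 1)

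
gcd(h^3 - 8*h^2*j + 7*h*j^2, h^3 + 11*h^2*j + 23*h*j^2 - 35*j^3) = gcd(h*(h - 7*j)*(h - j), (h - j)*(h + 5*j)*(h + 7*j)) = h - j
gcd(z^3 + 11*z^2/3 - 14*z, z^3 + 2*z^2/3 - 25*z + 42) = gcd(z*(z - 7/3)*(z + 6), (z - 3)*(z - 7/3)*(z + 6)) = z^2 + 11*z/3 - 14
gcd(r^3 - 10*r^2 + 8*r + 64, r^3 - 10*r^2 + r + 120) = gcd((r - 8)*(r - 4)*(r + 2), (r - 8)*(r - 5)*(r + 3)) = r - 8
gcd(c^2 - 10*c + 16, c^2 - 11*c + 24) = c - 8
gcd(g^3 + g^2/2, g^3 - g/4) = g^2 + g/2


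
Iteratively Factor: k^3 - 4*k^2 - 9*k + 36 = (k - 4)*(k^2 - 9) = (k - 4)*(k + 3)*(k - 3)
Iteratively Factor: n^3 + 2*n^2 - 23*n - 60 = (n - 5)*(n^2 + 7*n + 12) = (n - 5)*(n + 4)*(n + 3)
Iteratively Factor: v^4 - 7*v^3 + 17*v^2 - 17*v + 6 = (v - 1)*(v^3 - 6*v^2 + 11*v - 6) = (v - 2)*(v - 1)*(v^2 - 4*v + 3) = (v - 3)*(v - 2)*(v - 1)*(v - 1)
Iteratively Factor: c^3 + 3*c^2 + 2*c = (c + 2)*(c^2 + c) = (c + 1)*(c + 2)*(c)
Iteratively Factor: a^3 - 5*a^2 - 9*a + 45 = (a - 5)*(a^2 - 9) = (a - 5)*(a - 3)*(a + 3)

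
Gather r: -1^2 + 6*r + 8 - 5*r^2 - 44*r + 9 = -5*r^2 - 38*r + 16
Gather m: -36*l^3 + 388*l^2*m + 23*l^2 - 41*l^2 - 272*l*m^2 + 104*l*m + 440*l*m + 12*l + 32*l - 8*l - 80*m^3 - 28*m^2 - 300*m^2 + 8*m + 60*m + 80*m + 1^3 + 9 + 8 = -36*l^3 - 18*l^2 + 36*l - 80*m^3 + m^2*(-272*l - 328) + m*(388*l^2 + 544*l + 148) + 18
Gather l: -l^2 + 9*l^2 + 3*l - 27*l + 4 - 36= 8*l^2 - 24*l - 32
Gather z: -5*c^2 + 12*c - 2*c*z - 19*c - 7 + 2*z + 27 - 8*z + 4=-5*c^2 - 7*c + z*(-2*c - 6) + 24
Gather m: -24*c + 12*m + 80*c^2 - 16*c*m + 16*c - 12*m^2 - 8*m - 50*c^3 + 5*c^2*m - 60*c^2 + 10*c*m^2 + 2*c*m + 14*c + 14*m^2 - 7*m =-50*c^3 + 20*c^2 + 6*c + m^2*(10*c + 2) + m*(5*c^2 - 14*c - 3)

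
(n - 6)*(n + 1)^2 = n^3 - 4*n^2 - 11*n - 6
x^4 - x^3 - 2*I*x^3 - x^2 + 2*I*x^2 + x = x*(x - 1)*(x - I)^2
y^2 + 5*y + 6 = (y + 2)*(y + 3)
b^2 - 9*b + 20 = (b - 5)*(b - 4)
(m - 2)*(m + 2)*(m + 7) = m^3 + 7*m^2 - 4*m - 28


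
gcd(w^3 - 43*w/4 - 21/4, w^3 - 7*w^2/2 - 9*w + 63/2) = w^2 - w/2 - 21/2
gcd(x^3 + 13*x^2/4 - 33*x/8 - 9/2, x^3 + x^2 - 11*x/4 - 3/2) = x - 3/2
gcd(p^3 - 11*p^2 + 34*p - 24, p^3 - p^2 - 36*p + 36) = p^2 - 7*p + 6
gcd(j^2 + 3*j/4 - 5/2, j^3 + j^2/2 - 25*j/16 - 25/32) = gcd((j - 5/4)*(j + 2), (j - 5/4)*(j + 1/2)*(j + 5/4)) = j - 5/4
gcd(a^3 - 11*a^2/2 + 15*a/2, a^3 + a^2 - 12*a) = a^2 - 3*a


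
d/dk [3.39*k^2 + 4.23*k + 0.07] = 6.78*k + 4.23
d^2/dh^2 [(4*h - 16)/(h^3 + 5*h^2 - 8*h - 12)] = 8*((h - 4)*(3*h^2 + 10*h - 8)^2 + (-3*h^2 - 10*h - (h - 4)*(3*h + 5) + 8)*(h^3 + 5*h^2 - 8*h - 12))/(h^3 + 5*h^2 - 8*h - 12)^3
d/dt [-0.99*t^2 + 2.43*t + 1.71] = 2.43 - 1.98*t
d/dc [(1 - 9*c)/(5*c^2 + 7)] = (45*c^2 - 10*c - 63)/(25*c^4 + 70*c^2 + 49)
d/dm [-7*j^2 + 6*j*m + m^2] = 6*j + 2*m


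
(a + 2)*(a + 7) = a^2 + 9*a + 14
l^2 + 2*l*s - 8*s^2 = (l - 2*s)*(l + 4*s)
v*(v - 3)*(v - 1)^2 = v^4 - 5*v^3 + 7*v^2 - 3*v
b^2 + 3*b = b*(b + 3)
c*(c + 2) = c^2 + 2*c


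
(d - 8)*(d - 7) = d^2 - 15*d + 56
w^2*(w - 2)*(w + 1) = w^4 - w^3 - 2*w^2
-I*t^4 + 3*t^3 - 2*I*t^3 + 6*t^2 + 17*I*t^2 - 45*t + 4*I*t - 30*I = (t - 3)*(t + 5)*(t + 2*I)*(-I*t + 1)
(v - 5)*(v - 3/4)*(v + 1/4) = v^3 - 11*v^2/2 + 37*v/16 + 15/16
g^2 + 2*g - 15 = (g - 3)*(g + 5)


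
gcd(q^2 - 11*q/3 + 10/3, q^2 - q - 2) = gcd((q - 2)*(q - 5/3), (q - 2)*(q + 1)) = q - 2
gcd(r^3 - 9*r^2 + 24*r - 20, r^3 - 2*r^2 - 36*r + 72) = r - 2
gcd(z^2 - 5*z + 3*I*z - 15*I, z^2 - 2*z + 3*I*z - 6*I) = z + 3*I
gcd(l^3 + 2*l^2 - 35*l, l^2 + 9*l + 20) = 1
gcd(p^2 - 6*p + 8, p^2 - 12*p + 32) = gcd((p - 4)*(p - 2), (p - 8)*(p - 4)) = p - 4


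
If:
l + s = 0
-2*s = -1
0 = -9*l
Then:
No Solution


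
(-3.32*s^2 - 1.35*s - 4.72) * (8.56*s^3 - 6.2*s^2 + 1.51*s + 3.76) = -28.4192*s^5 + 9.028*s^4 - 37.0464*s^3 + 14.7423*s^2 - 12.2032*s - 17.7472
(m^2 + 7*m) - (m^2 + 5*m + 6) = 2*m - 6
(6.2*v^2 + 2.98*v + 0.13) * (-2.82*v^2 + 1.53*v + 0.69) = -17.484*v^4 + 1.0824*v^3 + 8.4708*v^2 + 2.2551*v + 0.0897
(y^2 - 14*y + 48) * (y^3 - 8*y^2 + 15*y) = y^5 - 22*y^4 + 175*y^3 - 594*y^2 + 720*y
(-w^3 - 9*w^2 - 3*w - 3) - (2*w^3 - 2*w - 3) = -3*w^3 - 9*w^2 - w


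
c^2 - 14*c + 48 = (c - 8)*(c - 6)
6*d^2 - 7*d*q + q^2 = (-6*d + q)*(-d + q)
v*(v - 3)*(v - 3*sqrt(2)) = v^3 - 3*sqrt(2)*v^2 - 3*v^2 + 9*sqrt(2)*v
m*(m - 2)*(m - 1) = m^3 - 3*m^2 + 2*m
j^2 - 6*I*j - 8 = (j - 4*I)*(j - 2*I)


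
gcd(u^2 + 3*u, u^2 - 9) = u + 3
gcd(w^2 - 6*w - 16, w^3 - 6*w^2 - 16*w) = w^2 - 6*w - 16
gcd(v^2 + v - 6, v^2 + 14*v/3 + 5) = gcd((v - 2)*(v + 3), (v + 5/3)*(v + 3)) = v + 3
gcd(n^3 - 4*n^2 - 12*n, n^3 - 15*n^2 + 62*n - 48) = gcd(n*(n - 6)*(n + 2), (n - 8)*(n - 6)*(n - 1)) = n - 6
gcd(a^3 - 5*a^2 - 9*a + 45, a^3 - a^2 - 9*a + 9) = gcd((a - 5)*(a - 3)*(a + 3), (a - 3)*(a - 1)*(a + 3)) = a^2 - 9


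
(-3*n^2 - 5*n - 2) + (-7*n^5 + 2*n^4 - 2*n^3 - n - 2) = -7*n^5 + 2*n^4 - 2*n^3 - 3*n^2 - 6*n - 4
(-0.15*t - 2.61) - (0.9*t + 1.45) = -1.05*t - 4.06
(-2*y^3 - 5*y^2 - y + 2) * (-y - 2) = 2*y^4 + 9*y^3 + 11*y^2 - 4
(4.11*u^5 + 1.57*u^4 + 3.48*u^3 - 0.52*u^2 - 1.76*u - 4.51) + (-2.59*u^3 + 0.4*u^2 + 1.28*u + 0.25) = 4.11*u^5 + 1.57*u^4 + 0.89*u^3 - 0.12*u^2 - 0.48*u - 4.26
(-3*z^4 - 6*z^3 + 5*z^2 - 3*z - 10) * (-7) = 21*z^4 + 42*z^3 - 35*z^2 + 21*z + 70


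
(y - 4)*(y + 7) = y^2 + 3*y - 28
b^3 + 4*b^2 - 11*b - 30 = (b - 3)*(b + 2)*(b + 5)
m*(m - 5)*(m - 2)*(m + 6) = m^4 - m^3 - 32*m^2 + 60*m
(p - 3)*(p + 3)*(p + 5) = p^3 + 5*p^2 - 9*p - 45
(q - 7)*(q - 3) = q^2 - 10*q + 21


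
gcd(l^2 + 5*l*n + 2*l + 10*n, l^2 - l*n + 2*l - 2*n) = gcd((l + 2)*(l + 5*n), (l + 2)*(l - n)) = l + 2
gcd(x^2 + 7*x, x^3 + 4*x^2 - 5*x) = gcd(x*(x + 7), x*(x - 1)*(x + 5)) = x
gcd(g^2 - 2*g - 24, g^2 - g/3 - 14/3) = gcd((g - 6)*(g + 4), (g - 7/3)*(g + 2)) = 1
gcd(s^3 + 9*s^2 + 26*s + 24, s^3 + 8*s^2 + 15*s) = s + 3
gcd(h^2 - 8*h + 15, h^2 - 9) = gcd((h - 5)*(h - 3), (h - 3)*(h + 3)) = h - 3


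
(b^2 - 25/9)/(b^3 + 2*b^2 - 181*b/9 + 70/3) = (3*b + 5)/(3*b^2 + 11*b - 42)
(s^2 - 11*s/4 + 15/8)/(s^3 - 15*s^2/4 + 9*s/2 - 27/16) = 2*(4*s - 5)/(8*s^2 - 18*s + 9)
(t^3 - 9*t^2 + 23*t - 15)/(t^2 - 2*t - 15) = (t^2 - 4*t + 3)/(t + 3)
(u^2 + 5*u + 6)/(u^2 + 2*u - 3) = (u + 2)/(u - 1)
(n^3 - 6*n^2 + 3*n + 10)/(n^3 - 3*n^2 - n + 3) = (n^2 - 7*n + 10)/(n^2 - 4*n + 3)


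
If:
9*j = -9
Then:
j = -1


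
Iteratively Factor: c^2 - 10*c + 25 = (c - 5)*(c - 5)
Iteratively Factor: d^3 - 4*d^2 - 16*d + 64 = (d - 4)*(d^2 - 16) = (d - 4)^2*(d + 4)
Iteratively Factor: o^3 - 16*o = (o + 4)*(o^2 - 4*o) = (o - 4)*(o + 4)*(o)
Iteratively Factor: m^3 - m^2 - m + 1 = (m - 1)*(m^2 - 1) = (m - 1)*(m + 1)*(m - 1)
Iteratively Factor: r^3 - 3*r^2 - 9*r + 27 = (r + 3)*(r^2 - 6*r + 9) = (r - 3)*(r + 3)*(r - 3)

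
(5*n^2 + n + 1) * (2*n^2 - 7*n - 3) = 10*n^4 - 33*n^3 - 20*n^2 - 10*n - 3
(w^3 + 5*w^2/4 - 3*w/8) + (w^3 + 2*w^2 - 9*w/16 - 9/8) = 2*w^3 + 13*w^2/4 - 15*w/16 - 9/8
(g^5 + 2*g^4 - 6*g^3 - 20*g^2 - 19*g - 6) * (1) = g^5 + 2*g^4 - 6*g^3 - 20*g^2 - 19*g - 6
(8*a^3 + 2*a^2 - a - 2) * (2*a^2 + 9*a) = 16*a^5 + 76*a^4 + 16*a^3 - 13*a^2 - 18*a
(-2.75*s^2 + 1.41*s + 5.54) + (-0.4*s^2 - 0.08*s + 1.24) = -3.15*s^2 + 1.33*s + 6.78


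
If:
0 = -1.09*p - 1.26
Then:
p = -1.16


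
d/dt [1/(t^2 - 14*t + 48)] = 2*(7 - t)/(t^2 - 14*t + 48)^2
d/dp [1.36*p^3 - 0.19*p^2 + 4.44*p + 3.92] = 4.08*p^2 - 0.38*p + 4.44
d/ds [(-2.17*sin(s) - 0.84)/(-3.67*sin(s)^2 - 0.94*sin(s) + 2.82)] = (-6.1656*sin(s) + 3.98195*cos(2*s) - 10.89095)*cos(s)/(3.67*sin(s)^2 + 0.94*sin(s) - 2.82)^2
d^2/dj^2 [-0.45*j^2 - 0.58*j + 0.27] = -0.900000000000000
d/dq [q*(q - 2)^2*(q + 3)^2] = 5*q^4 + 8*q^3 - 33*q^2 - 24*q + 36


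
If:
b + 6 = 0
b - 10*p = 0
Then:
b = -6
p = -3/5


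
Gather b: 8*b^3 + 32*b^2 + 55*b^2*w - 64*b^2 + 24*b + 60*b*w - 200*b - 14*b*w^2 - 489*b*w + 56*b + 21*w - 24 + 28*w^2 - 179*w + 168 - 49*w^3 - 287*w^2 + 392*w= 8*b^3 + b^2*(55*w - 32) + b*(-14*w^2 - 429*w - 120) - 49*w^3 - 259*w^2 + 234*w + 144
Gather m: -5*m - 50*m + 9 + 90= 99 - 55*m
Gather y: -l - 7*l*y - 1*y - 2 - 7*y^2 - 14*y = -l - 7*y^2 + y*(-7*l - 15) - 2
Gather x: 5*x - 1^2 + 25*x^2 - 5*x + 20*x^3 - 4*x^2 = 20*x^3 + 21*x^2 - 1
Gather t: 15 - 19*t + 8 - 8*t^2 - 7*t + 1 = -8*t^2 - 26*t + 24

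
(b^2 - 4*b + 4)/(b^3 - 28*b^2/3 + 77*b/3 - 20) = 3*(b^2 - 4*b + 4)/(3*b^3 - 28*b^2 + 77*b - 60)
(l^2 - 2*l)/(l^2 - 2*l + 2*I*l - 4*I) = l/(l + 2*I)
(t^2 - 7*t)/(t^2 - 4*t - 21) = t/(t + 3)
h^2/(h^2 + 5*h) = h/(h + 5)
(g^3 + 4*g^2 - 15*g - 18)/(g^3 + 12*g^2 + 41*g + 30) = (g - 3)/(g + 5)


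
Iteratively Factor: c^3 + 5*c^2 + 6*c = (c)*(c^2 + 5*c + 6) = c*(c + 2)*(c + 3)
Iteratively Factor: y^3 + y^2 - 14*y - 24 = (y - 4)*(y^2 + 5*y + 6) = (y - 4)*(y + 3)*(y + 2)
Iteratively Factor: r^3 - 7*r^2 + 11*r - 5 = (r - 5)*(r^2 - 2*r + 1) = (r - 5)*(r - 1)*(r - 1)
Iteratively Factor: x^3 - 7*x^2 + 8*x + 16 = (x - 4)*(x^2 - 3*x - 4) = (x - 4)^2*(x + 1)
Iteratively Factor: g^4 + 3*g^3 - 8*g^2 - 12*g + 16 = (g + 2)*(g^3 + g^2 - 10*g + 8) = (g - 2)*(g + 2)*(g^2 + 3*g - 4) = (g - 2)*(g + 2)*(g + 4)*(g - 1)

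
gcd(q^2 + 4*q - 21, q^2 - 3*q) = q - 3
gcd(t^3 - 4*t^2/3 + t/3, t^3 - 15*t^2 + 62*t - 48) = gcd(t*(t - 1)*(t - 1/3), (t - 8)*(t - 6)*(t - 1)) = t - 1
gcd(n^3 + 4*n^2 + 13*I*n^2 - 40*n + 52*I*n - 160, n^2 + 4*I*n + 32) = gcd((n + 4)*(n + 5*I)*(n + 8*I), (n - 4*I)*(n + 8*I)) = n + 8*I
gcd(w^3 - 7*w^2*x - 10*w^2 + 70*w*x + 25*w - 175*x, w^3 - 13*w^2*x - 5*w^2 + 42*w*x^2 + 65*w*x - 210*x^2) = -w^2 + 7*w*x + 5*w - 35*x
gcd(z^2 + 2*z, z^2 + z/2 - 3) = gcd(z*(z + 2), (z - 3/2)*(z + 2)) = z + 2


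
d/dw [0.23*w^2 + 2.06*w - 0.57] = 0.46*w + 2.06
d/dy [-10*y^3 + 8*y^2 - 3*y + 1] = -30*y^2 + 16*y - 3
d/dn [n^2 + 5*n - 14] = 2*n + 5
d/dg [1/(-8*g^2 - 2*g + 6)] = (8*g + 1)/(2*(4*g^2 + g - 3)^2)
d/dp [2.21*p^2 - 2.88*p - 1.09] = 4.42*p - 2.88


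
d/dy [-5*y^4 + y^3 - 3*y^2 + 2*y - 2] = -20*y^3 + 3*y^2 - 6*y + 2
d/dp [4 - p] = -1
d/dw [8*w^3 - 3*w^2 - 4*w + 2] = 24*w^2 - 6*w - 4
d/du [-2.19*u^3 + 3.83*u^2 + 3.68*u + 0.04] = -6.57*u^2 + 7.66*u + 3.68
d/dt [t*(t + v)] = 2*t + v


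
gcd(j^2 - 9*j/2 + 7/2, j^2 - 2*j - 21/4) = j - 7/2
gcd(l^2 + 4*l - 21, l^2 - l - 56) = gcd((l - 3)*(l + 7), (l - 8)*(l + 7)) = l + 7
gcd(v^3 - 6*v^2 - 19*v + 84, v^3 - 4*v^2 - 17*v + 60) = v^2 + v - 12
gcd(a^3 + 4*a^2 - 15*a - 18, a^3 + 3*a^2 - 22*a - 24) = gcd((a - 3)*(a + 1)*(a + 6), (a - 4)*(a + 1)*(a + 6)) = a^2 + 7*a + 6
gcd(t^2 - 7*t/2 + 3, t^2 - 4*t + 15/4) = t - 3/2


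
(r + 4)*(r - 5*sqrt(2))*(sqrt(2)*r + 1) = sqrt(2)*r^3 - 9*r^2 + 4*sqrt(2)*r^2 - 36*r - 5*sqrt(2)*r - 20*sqrt(2)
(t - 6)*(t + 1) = t^2 - 5*t - 6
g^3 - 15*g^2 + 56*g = g*(g - 8)*(g - 7)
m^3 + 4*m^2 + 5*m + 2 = (m + 1)^2*(m + 2)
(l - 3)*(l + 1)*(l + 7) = l^3 + 5*l^2 - 17*l - 21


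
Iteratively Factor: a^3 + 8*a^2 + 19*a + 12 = (a + 1)*(a^2 + 7*a + 12) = (a + 1)*(a + 3)*(a + 4)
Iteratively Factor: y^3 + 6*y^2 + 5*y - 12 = (y + 4)*(y^2 + 2*y - 3) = (y - 1)*(y + 4)*(y + 3)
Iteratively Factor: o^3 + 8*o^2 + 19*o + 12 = (o + 1)*(o^2 + 7*o + 12) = (o + 1)*(o + 4)*(o + 3)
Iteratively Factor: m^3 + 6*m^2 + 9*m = (m)*(m^2 + 6*m + 9) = m*(m + 3)*(m + 3)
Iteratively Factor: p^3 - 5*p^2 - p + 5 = (p + 1)*(p^2 - 6*p + 5) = (p - 1)*(p + 1)*(p - 5)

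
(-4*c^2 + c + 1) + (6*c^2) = 2*c^2 + c + 1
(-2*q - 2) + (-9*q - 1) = -11*q - 3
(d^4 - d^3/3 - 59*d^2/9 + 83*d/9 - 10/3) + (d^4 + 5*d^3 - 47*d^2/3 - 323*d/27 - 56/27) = 2*d^4 + 14*d^3/3 - 200*d^2/9 - 74*d/27 - 146/27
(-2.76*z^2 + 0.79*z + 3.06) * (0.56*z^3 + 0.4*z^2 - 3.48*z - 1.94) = -1.5456*z^5 - 0.6616*z^4 + 11.6344*z^3 + 3.8292*z^2 - 12.1814*z - 5.9364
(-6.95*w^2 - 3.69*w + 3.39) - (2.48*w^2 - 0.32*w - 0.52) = -9.43*w^2 - 3.37*w + 3.91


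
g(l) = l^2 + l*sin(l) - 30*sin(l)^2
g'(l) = l*cos(l) + 2*l - 60*sin(l)*cos(l) + sin(l)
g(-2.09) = -16.43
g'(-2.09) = -29.86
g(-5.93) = 29.52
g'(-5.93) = -36.55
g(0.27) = -1.99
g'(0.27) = -14.36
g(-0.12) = -0.40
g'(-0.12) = 6.65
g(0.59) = -8.61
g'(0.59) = -25.51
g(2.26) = -11.02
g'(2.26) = 33.30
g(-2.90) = 7.39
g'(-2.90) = -17.16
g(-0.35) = -3.28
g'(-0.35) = 17.95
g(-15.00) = 222.07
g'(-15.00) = -48.90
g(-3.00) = 8.83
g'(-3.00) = -11.55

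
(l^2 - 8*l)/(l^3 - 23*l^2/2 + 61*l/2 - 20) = 2*l/(2*l^2 - 7*l + 5)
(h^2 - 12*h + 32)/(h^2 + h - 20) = (h - 8)/(h + 5)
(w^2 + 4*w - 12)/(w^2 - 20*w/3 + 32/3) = 3*(w^2 + 4*w - 12)/(3*w^2 - 20*w + 32)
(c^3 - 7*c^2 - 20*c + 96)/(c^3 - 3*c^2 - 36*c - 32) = (c - 3)/(c + 1)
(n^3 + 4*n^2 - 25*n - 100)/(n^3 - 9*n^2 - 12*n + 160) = (n + 5)/(n - 8)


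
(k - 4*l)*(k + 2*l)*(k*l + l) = k^3*l - 2*k^2*l^2 + k^2*l - 8*k*l^3 - 2*k*l^2 - 8*l^3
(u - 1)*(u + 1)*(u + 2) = u^3 + 2*u^2 - u - 2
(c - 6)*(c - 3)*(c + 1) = c^3 - 8*c^2 + 9*c + 18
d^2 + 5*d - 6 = (d - 1)*(d + 6)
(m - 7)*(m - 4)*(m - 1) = m^3 - 12*m^2 + 39*m - 28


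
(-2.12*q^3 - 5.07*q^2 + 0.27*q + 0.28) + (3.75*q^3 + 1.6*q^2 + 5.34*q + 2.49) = 1.63*q^3 - 3.47*q^2 + 5.61*q + 2.77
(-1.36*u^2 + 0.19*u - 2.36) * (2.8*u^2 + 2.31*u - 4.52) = -3.808*u^4 - 2.6096*u^3 - 0.0218999999999999*u^2 - 6.3104*u + 10.6672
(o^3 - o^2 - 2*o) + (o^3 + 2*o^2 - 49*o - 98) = 2*o^3 + o^2 - 51*o - 98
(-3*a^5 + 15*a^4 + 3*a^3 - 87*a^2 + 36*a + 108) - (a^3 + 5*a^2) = -3*a^5 + 15*a^4 + 2*a^3 - 92*a^2 + 36*a + 108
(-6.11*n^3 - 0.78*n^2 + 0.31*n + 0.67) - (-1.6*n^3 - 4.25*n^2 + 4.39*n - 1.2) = -4.51*n^3 + 3.47*n^2 - 4.08*n + 1.87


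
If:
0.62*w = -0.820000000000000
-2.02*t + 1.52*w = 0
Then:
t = -1.00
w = -1.32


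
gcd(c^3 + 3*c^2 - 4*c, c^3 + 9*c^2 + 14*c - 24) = c^2 + 3*c - 4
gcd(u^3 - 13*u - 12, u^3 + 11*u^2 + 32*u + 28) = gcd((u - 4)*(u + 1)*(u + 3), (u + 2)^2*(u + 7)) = 1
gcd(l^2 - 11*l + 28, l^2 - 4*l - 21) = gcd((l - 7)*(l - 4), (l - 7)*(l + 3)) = l - 7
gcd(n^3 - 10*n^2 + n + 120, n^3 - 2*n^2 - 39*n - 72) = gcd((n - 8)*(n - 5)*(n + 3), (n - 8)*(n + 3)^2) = n^2 - 5*n - 24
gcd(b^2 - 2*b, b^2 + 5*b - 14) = b - 2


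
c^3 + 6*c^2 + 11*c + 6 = (c + 1)*(c + 2)*(c + 3)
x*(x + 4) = x^2 + 4*x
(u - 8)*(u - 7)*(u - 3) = u^3 - 18*u^2 + 101*u - 168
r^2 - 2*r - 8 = (r - 4)*(r + 2)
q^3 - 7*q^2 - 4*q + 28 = (q - 7)*(q - 2)*(q + 2)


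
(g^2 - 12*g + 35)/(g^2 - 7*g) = (g - 5)/g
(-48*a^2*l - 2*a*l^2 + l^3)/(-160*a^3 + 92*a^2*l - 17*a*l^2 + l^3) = l*(6*a + l)/(20*a^2 - 9*a*l + l^2)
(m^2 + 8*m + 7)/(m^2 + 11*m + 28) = (m + 1)/(m + 4)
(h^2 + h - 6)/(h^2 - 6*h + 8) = (h + 3)/(h - 4)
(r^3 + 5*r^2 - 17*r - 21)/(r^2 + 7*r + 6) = (r^2 + 4*r - 21)/(r + 6)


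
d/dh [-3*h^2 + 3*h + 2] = 3 - 6*h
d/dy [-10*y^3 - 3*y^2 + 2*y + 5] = -30*y^2 - 6*y + 2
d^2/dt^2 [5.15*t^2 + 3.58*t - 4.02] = 10.3000000000000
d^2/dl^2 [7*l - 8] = 0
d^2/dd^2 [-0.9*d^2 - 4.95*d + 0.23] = -1.80000000000000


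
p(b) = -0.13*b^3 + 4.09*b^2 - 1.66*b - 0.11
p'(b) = -0.39*b^2 + 8.18*b - 1.66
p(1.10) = 2.84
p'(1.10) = 6.87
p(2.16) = 14.08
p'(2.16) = 14.19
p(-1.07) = 6.51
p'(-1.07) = -10.86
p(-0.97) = 5.47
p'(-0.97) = -9.96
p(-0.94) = 5.17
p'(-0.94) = -9.69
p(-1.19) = 7.88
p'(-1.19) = -11.95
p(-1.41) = 10.73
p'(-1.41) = -13.97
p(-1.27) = 8.86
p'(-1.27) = -12.68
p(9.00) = 221.47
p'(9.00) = 40.37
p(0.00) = -0.11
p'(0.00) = -1.66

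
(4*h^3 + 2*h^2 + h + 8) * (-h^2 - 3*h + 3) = -4*h^5 - 14*h^4 + 5*h^3 - 5*h^2 - 21*h + 24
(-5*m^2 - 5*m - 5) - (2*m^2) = -7*m^2 - 5*m - 5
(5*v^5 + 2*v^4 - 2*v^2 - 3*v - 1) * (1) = 5*v^5 + 2*v^4 - 2*v^2 - 3*v - 1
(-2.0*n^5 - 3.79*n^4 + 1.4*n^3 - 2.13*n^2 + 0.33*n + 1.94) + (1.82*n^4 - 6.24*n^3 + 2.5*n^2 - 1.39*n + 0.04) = -2.0*n^5 - 1.97*n^4 - 4.84*n^3 + 0.37*n^2 - 1.06*n + 1.98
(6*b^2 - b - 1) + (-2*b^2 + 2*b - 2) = 4*b^2 + b - 3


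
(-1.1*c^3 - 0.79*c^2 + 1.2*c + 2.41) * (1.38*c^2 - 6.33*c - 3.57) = -1.518*c^5 + 5.8728*c^4 + 10.5837*c^3 - 1.4499*c^2 - 19.5393*c - 8.6037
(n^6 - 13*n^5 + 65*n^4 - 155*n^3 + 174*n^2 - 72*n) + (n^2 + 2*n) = n^6 - 13*n^5 + 65*n^4 - 155*n^3 + 175*n^2 - 70*n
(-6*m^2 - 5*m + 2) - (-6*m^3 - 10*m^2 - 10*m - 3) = 6*m^3 + 4*m^2 + 5*m + 5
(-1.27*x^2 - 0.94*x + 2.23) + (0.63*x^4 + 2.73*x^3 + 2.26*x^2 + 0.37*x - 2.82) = 0.63*x^4 + 2.73*x^3 + 0.99*x^2 - 0.57*x - 0.59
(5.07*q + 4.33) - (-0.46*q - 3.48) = 5.53*q + 7.81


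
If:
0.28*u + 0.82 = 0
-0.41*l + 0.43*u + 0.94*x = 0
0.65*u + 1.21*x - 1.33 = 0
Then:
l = 3.06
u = -2.93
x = 2.67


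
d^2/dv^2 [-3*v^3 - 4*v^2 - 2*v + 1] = -18*v - 8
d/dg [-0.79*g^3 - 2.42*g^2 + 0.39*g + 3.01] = -2.37*g^2 - 4.84*g + 0.39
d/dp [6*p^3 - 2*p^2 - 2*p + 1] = 18*p^2 - 4*p - 2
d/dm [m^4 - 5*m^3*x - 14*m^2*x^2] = m*(4*m^2 - 15*m*x - 28*x^2)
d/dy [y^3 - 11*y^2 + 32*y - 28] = 3*y^2 - 22*y + 32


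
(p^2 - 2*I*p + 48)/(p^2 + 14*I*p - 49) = (p^2 - 2*I*p + 48)/(p^2 + 14*I*p - 49)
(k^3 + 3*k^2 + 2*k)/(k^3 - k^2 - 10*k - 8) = k/(k - 4)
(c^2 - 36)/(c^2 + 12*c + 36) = (c - 6)/(c + 6)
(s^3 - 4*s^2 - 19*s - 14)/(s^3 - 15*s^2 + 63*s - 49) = (s^2 + 3*s + 2)/(s^2 - 8*s + 7)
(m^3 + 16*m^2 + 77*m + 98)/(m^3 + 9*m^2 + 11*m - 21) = (m^2 + 9*m + 14)/(m^2 + 2*m - 3)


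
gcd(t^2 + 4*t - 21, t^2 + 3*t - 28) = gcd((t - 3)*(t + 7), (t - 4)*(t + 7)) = t + 7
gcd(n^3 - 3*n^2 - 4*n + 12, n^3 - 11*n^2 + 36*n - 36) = n^2 - 5*n + 6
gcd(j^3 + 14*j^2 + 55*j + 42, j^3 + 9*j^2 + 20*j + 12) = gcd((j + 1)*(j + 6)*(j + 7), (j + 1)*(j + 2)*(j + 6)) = j^2 + 7*j + 6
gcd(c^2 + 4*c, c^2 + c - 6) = 1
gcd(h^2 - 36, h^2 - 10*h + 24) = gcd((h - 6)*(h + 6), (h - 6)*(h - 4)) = h - 6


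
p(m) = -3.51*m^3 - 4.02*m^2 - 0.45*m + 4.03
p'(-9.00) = -781.02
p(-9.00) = 2241.25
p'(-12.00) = -1420.29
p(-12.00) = 5495.83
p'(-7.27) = -498.54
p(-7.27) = 1143.52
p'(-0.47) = 1.00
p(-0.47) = 3.72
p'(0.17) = -2.12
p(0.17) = 3.82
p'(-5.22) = -245.41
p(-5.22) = 396.09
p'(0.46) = -6.38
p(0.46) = 2.63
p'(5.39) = -349.70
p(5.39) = -664.82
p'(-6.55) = -399.55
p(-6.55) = 820.86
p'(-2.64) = -52.61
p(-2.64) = 41.78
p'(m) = -10.53*m^2 - 8.04*m - 0.45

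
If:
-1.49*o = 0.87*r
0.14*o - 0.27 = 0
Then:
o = 1.93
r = -3.30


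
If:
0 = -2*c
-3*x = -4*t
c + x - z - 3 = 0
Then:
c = 0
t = 3*z/4 + 9/4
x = z + 3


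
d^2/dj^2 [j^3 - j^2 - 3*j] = 6*j - 2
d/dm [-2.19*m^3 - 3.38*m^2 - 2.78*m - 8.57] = -6.57*m^2 - 6.76*m - 2.78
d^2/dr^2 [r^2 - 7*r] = 2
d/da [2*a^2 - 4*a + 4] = 4*a - 4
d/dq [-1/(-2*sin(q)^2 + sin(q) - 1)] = (1 - 4*sin(q))*cos(q)/(-sin(q) - cos(2*q) + 2)^2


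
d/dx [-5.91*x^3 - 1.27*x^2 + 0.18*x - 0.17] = -17.73*x^2 - 2.54*x + 0.18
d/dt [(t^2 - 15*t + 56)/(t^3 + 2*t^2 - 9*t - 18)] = (-t^4 + 30*t^3 - 147*t^2 - 260*t + 774)/(t^6 + 4*t^5 - 14*t^4 - 72*t^3 + 9*t^2 + 324*t + 324)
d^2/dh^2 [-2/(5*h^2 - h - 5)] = 4*(-25*h^2 + 5*h + (10*h - 1)^2 + 25)/(-5*h^2 + h + 5)^3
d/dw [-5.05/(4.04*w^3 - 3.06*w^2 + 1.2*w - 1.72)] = (61.206*w^2 - 30.906*w + 6.06)/(4.04*w^3 - 3.06*w^2 + 1.2*w - 1.72)^2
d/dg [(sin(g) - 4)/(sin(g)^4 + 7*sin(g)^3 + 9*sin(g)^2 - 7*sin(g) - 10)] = (-3*sin(g)^4 + 2*sin(g)^3 + 75*sin(g)^2 + 72*sin(g) - 38)/((sin(g) + 2)^2*(sin(g) + 5)^2*cos(g)^3)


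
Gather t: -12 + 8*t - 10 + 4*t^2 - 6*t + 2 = 4*t^2 + 2*t - 20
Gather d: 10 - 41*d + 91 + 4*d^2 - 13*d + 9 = 4*d^2 - 54*d + 110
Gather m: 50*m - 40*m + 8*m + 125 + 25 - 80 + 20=18*m + 90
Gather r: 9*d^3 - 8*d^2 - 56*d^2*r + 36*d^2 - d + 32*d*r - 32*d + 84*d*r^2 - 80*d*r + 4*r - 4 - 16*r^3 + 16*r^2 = 9*d^3 + 28*d^2 - 33*d - 16*r^3 + r^2*(84*d + 16) + r*(-56*d^2 - 48*d + 4) - 4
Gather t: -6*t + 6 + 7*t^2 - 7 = 7*t^2 - 6*t - 1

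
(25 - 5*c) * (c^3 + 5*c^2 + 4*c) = -5*c^4 + 105*c^2 + 100*c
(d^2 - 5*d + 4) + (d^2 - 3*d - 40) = 2*d^2 - 8*d - 36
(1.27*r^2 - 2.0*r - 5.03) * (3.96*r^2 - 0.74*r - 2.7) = 5.0292*r^4 - 8.8598*r^3 - 21.8678*r^2 + 9.1222*r + 13.581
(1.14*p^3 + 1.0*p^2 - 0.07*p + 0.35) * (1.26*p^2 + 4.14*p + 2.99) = 1.4364*p^5 + 5.9796*p^4 + 7.4604*p^3 + 3.1412*p^2 + 1.2397*p + 1.0465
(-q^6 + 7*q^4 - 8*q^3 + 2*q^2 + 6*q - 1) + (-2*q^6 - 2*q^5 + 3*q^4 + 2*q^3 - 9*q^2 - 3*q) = -3*q^6 - 2*q^5 + 10*q^4 - 6*q^3 - 7*q^2 + 3*q - 1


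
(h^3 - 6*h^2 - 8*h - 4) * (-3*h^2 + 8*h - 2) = -3*h^5 + 26*h^4 - 26*h^3 - 40*h^2 - 16*h + 8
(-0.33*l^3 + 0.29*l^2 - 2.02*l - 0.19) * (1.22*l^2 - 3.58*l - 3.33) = -0.4026*l^5 + 1.5352*l^4 - 2.4037*l^3 + 6.0341*l^2 + 7.4068*l + 0.6327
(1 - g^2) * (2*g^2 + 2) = 2 - 2*g^4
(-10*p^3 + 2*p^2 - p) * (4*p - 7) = -40*p^4 + 78*p^3 - 18*p^2 + 7*p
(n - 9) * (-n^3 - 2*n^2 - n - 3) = -n^4 + 7*n^3 + 17*n^2 + 6*n + 27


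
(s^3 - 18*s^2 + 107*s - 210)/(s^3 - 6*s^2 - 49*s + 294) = (s - 5)/(s + 7)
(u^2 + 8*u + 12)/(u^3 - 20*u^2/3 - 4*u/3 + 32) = 3*(u + 6)/(3*u^2 - 26*u + 48)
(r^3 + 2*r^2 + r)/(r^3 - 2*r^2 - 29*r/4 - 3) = 4*r*(r^2 + 2*r + 1)/(4*r^3 - 8*r^2 - 29*r - 12)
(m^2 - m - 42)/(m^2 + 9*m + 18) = (m - 7)/(m + 3)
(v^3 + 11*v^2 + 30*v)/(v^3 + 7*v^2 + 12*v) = (v^2 + 11*v + 30)/(v^2 + 7*v + 12)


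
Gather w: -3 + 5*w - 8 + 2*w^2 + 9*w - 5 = 2*w^2 + 14*w - 16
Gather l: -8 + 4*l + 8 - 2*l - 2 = 2*l - 2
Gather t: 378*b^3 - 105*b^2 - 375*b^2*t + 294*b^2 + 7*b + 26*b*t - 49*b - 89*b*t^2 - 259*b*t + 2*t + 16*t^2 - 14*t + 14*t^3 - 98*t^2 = 378*b^3 + 189*b^2 - 42*b + 14*t^3 + t^2*(-89*b - 82) + t*(-375*b^2 - 233*b - 12)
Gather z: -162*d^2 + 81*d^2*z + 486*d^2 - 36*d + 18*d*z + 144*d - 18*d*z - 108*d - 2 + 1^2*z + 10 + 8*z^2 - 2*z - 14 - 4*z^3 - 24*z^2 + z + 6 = 81*d^2*z + 324*d^2 - 4*z^3 - 16*z^2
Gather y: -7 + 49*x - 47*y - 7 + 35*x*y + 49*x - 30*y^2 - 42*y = 98*x - 30*y^2 + y*(35*x - 89) - 14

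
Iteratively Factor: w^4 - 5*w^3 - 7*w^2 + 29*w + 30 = (w + 2)*(w^3 - 7*w^2 + 7*w + 15) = (w - 3)*(w + 2)*(w^2 - 4*w - 5) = (w - 5)*(w - 3)*(w + 2)*(w + 1)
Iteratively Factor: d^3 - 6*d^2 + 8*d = (d - 4)*(d^2 - 2*d) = (d - 4)*(d - 2)*(d)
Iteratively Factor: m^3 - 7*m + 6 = (m + 3)*(m^2 - 3*m + 2) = (m - 1)*(m + 3)*(m - 2)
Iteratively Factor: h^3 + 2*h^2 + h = (h)*(h^2 + 2*h + 1) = h*(h + 1)*(h + 1)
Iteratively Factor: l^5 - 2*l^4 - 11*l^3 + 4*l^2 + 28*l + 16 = (l - 2)*(l^4 - 11*l^2 - 18*l - 8) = (l - 2)*(l + 1)*(l^3 - l^2 - 10*l - 8) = (l - 2)*(l + 1)*(l + 2)*(l^2 - 3*l - 4) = (l - 2)*(l + 1)^2*(l + 2)*(l - 4)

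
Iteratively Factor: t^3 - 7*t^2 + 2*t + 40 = (t + 2)*(t^2 - 9*t + 20) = (t - 4)*(t + 2)*(t - 5)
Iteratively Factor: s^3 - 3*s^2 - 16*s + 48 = (s - 4)*(s^2 + s - 12) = (s - 4)*(s + 4)*(s - 3)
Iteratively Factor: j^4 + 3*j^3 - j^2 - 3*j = (j - 1)*(j^3 + 4*j^2 + 3*j) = j*(j - 1)*(j^2 + 4*j + 3) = j*(j - 1)*(j + 1)*(j + 3)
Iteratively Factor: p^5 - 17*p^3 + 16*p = (p - 4)*(p^4 + 4*p^3 - p^2 - 4*p) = (p - 4)*(p + 4)*(p^3 - p) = (p - 4)*(p - 1)*(p + 4)*(p^2 + p) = (p - 4)*(p - 1)*(p + 1)*(p + 4)*(p)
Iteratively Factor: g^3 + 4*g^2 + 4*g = (g + 2)*(g^2 + 2*g) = g*(g + 2)*(g + 2)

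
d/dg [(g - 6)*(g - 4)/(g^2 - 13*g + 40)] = (-3*g^2 + 32*g - 88)/(g^4 - 26*g^3 + 249*g^2 - 1040*g + 1600)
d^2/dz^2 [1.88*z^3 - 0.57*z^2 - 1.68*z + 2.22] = 11.28*z - 1.14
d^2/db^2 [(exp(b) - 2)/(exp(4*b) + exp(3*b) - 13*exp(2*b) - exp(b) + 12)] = (9*exp(8*b) - 21*exp(7*b) - 68*exp(6*b) + 264*exp(5*b) + 193*exp(4*b) - 1133*exp(3*b) + 1074*exp(2*b) - 1238*exp(b) + 120)*exp(b)/(exp(12*b) + 3*exp(11*b) - 36*exp(10*b) - 80*exp(9*b) + 498*exp(8*b) + 654*exp(7*b) - 3016*exp(6*b) - 1512*exp(5*b) + 6405*exp(4*b) + 1367*exp(3*b) - 5580*exp(2*b) - 432*exp(b) + 1728)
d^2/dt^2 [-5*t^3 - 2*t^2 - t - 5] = -30*t - 4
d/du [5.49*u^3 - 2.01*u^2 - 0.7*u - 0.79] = 16.47*u^2 - 4.02*u - 0.7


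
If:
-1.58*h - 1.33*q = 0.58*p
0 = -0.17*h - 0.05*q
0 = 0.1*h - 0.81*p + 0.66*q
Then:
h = 0.00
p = 0.00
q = 0.00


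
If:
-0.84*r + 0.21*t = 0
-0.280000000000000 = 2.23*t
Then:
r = -0.03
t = -0.13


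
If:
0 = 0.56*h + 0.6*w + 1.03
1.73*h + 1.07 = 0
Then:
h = -0.62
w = -1.14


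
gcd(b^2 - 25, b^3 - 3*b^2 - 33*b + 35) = b + 5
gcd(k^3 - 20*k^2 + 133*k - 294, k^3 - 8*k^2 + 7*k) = k - 7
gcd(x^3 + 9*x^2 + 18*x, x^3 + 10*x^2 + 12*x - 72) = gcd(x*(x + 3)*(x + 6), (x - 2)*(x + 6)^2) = x + 6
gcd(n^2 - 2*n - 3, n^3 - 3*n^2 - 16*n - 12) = n + 1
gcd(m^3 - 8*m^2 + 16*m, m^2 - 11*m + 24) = 1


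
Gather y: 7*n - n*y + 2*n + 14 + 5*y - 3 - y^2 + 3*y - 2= 9*n - y^2 + y*(8 - n) + 9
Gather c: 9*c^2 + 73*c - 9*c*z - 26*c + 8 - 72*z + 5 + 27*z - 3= 9*c^2 + c*(47 - 9*z) - 45*z + 10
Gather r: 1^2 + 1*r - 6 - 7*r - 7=-6*r - 12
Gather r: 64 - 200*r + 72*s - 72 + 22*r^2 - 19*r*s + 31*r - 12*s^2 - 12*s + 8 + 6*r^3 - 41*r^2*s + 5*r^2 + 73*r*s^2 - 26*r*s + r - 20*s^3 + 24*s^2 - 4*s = 6*r^3 + r^2*(27 - 41*s) + r*(73*s^2 - 45*s - 168) - 20*s^3 + 12*s^2 + 56*s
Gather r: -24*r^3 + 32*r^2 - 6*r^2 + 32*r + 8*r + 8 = -24*r^3 + 26*r^2 + 40*r + 8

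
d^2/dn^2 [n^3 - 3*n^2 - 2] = 6*n - 6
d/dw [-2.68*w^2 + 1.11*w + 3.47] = 1.11 - 5.36*w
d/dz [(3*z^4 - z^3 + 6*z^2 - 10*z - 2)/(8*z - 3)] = (72*z^4 - 52*z^3 + 57*z^2 - 36*z + 46)/(64*z^2 - 48*z + 9)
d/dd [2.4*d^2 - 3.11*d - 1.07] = 4.8*d - 3.11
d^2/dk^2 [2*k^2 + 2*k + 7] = 4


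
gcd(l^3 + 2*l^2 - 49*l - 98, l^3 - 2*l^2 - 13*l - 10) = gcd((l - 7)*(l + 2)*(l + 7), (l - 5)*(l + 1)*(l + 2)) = l + 2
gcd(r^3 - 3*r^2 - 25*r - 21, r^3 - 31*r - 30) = r + 1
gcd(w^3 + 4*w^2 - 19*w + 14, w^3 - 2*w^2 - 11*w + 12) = w - 1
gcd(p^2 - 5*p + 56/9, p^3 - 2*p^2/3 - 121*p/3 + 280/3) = p - 8/3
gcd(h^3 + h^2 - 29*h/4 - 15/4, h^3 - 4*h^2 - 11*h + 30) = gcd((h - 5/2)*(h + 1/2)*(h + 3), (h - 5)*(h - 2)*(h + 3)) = h + 3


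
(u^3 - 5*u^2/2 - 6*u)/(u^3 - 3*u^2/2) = (2*u^2 - 5*u - 12)/(u*(2*u - 3))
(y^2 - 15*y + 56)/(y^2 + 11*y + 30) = (y^2 - 15*y + 56)/(y^2 + 11*y + 30)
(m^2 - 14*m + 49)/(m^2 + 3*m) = (m^2 - 14*m + 49)/(m*(m + 3))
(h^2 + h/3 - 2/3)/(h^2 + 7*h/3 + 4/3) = (3*h - 2)/(3*h + 4)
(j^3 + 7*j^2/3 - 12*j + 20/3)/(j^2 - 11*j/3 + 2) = (j^2 + 3*j - 10)/(j - 3)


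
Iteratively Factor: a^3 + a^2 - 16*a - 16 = (a + 4)*(a^2 - 3*a - 4) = (a + 1)*(a + 4)*(a - 4)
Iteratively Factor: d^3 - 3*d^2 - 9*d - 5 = (d + 1)*(d^2 - 4*d - 5) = (d - 5)*(d + 1)*(d + 1)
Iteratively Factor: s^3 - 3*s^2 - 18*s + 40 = (s - 2)*(s^2 - s - 20) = (s - 2)*(s + 4)*(s - 5)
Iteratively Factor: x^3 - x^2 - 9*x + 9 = (x + 3)*(x^2 - 4*x + 3) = (x - 1)*(x + 3)*(x - 3)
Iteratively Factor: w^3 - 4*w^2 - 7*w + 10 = (w - 5)*(w^2 + w - 2) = (w - 5)*(w - 1)*(w + 2)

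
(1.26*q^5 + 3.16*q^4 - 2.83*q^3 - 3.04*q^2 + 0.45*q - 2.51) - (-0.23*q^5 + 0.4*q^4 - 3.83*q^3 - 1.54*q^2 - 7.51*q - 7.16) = 1.49*q^5 + 2.76*q^4 + 1.0*q^3 - 1.5*q^2 + 7.96*q + 4.65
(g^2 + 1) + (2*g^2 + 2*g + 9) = 3*g^2 + 2*g + 10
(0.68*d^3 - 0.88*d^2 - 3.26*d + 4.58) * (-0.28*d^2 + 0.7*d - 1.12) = -0.1904*d^5 + 0.7224*d^4 - 0.4648*d^3 - 2.5788*d^2 + 6.8572*d - 5.1296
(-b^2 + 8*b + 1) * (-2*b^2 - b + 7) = 2*b^4 - 15*b^3 - 17*b^2 + 55*b + 7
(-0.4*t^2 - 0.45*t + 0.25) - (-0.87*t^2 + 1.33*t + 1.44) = 0.47*t^2 - 1.78*t - 1.19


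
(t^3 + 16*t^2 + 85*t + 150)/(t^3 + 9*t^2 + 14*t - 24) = (t^2 + 10*t + 25)/(t^2 + 3*t - 4)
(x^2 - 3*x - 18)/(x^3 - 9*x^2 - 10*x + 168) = (x + 3)/(x^2 - 3*x - 28)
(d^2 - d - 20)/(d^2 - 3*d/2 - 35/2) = 2*(d + 4)/(2*d + 7)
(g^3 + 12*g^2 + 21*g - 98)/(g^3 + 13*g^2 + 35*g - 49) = (g - 2)/(g - 1)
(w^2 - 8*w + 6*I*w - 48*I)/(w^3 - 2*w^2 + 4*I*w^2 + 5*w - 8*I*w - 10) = (w^2 + w*(-8 + 6*I) - 48*I)/(w^3 + w^2*(-2 + 4*I) + w*(5 - 8*I) - 10)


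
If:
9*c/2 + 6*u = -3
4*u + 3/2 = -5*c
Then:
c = 1/4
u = -11/16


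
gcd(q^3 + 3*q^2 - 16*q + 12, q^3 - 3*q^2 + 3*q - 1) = q - 1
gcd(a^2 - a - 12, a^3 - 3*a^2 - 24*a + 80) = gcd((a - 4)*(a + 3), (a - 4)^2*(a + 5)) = a - 4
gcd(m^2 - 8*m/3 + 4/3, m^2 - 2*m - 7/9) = 1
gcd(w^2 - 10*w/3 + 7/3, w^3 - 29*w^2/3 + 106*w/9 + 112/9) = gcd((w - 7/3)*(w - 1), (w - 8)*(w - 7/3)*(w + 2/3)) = w - 7/3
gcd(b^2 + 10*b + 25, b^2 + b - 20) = b + 5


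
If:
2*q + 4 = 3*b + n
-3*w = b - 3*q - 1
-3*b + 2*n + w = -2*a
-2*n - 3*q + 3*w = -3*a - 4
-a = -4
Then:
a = 4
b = 331/37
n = 149/37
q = 497/37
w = 399/37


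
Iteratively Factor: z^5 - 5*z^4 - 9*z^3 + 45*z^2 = (z - 3)*(z^4 - 2*z^3 - 15*z^2) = z*(z - 3)*(z^3 - 2*z^2 - 15*z) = z^2*(z - 3)*(z^2 - 2*z - 15) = z^2*(z - 3)*(z + 3)*(z - 5)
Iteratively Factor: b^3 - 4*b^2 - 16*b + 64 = (b - 4)*(b^2 - 16) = (b - 4)*(b + 4)*(b - 4)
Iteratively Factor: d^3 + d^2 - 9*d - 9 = (d - 3)*(d^2 + 4*d + 3) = (d - 3)*(d + 1)*(d + 3)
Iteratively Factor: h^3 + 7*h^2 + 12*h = (h + 4)*(h^2 + 3*h) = (h + 3)*(h + 4)*(h)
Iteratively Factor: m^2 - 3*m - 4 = (m - 4)*(m + 1)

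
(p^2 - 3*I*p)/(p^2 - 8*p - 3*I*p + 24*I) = p/(p - 8)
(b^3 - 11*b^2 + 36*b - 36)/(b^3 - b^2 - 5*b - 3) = (b^2 - 8*b + 12)/(b^2 + 2*b + 1)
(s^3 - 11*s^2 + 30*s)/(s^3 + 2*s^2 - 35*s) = (s - 6)/(s + 7)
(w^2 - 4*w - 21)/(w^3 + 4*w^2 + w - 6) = (w - 7)/(w^2 + w - 2)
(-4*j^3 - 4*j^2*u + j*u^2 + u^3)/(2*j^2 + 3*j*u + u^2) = -2*j + u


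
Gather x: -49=-49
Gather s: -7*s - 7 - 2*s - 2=-9*s - 9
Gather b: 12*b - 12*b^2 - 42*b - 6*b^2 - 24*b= -18*b^2 - 54*b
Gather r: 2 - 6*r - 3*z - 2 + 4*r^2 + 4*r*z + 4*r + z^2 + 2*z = 4*r^2 + r*(4*z - 2) + z^2 - z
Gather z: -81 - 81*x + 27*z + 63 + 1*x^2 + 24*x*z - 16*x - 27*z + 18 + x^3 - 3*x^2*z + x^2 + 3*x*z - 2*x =x^3 + 2*x^2 - 99*x + z*(-3*x^2 + 27*x)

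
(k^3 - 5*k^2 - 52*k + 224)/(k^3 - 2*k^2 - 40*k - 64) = (k^2 + 3*k - 28)/(k^2 + 6*k + 8)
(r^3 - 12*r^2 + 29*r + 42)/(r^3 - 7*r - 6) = (r^2 - 13*r + 42)/(r^2 - r - 6)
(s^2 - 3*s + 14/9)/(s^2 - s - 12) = (-s^2 + 3*s - 14/9)/(-s^2 + s + 12)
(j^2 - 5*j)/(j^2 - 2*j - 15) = j/(j + 3)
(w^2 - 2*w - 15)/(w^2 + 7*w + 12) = (w - 5)/(w + 4)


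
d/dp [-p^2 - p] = -2*p - 1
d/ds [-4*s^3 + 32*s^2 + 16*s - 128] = -12*s^2 + 64*s + 16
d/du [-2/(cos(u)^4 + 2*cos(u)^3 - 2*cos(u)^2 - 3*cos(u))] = 2*(cos(u) - 3*cos(2*u) - cos(3*u))*sin(u)/((cos(u) + 1)^2*(cos(u)^2 + cos(u) - 3)^2*cos(u)^2)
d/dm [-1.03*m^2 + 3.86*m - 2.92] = 3.86 - 2.06*m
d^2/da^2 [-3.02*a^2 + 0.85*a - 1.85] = -6.04000000000000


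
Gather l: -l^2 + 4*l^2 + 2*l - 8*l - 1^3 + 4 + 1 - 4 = 3*l^2 - 6*l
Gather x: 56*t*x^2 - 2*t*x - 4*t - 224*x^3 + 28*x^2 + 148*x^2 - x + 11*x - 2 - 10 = -4*t - 224*x^3 + x^2*(56*t + 176) + x*(10 - 2*t) - 12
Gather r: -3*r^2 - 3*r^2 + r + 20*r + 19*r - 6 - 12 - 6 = -6*r^2 + 40*r - 24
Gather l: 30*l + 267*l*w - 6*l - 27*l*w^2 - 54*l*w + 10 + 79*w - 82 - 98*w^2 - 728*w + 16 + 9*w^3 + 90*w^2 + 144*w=l*(-27*w^2 + 213*w + 24) + 9*w^3 - 8*w^2 - 505*w - 56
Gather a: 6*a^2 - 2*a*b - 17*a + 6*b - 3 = 6*a^2 + a*(-2*b - 17) + 6*b - 3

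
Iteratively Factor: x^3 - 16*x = (x + 4)*(x^2 - 4*x) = (x - 4)*(x + 4)*(x)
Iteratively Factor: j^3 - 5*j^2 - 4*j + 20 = (j - 5)*(j^2 - 4) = (j - 5)*(j - 2)*(j + 2)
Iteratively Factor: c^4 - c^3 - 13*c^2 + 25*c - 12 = (c - 3)*(c^3 + 2*c^2 - 7*c + 4) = (c - 3)*(c - 1)*(c^2 + 3*c - 4) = (c - 3)*(c - 1)*(c + 4)*(c - 1)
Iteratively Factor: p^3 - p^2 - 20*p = (p - 5)*(p^2 + 4*p) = p*(p - 5)*(p + 4)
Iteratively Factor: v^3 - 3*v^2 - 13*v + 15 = (v + 3)*(v^2 - 6*v + 5) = (v - 5)*(v + 3)*(v - 1)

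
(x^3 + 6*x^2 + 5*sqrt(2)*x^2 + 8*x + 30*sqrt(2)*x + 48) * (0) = 0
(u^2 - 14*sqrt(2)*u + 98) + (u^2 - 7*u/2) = 2*u^2 - 14*sqrt(2)*u - 7*u/2 + 98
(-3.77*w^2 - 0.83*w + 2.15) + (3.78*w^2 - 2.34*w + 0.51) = 0.00999999999999979*w^2 - 3.17*w + 2.66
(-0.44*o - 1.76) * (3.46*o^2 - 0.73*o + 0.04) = -1.5224*o^3 - 5.7684*o^2 + 1.2672*o - 0.0704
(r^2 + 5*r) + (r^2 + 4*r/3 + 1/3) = 2*r^2 + 19*r/3 + 1/3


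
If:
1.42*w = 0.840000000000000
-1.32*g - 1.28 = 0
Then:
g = -0.97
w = 0.59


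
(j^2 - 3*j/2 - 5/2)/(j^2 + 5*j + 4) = (j - 5/2)/(j + 4)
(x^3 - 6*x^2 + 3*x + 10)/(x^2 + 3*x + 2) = (x^2 - 7*x + 10)/(x + 2)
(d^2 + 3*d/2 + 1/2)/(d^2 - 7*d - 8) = (d + 1/2)/(d - 8)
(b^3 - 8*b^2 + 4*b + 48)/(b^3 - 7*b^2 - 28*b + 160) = (b^2 - 4*b - 12)/(b^2 - 3*b - 40)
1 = 1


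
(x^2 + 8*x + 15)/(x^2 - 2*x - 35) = (x + 3)/(x - 7)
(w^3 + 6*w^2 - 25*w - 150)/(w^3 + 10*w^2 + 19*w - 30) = (w - 5)/(w - 1)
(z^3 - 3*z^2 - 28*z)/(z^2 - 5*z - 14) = z*(z + 4)/(z + 2)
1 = 1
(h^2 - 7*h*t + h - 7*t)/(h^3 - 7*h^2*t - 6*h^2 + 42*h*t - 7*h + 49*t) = 1/(h - 7)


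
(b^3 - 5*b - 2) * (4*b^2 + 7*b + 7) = 4*b^5 + 7*b^4 - 13*b^3 - 43*b^2 - 49*b - 14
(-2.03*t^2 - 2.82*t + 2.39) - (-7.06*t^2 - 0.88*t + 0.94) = 5.03*t^2 - 1.94*t + 1.45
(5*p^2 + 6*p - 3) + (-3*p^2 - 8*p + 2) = 2*p^2 - 2*p - 1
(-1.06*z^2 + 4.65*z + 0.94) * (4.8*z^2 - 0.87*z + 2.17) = -5.088*z^4 + 23.2422*z^3 - 1.8337*z^2 + 9.2727*z + 2.0398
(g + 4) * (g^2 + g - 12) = g^3 + 5*g^2 - 8*g - 48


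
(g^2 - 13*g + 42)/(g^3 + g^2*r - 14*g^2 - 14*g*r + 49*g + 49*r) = (g - 6)/(g^2 + g*r - 7*g - 7*r)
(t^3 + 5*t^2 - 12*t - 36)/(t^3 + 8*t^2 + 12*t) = (t - 3)/t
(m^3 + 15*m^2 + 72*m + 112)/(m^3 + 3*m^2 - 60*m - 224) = (m + 4)/(m - 8)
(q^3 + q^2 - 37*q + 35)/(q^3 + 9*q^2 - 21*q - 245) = (q - 1)/(q + 7)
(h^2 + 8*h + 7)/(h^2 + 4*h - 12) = (h^2 + 8*h + 7)/(h^2 + 4*h - 12)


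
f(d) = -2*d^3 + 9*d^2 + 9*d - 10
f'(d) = -6*d^2 + 18*d + 9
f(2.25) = 33.03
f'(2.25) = 19.12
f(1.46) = 16.10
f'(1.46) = 22.49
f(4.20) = 38.38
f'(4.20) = -21.24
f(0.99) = 5.79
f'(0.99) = 20.94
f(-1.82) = 15.49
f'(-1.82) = -43.63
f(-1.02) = -7.69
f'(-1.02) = -15.60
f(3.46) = 46.04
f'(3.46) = -0.55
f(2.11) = 30.27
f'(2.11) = 20.27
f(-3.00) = 98.00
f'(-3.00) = -99.00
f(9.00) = -658.00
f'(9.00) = -315.00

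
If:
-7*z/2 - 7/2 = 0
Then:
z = -1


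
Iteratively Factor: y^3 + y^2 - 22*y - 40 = (y - 5)*(y^2 + 6*y + 8) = (y - 5)*(y + 2)*(y + 4)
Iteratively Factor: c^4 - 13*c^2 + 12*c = (c - 1)*(c^3 + c^2 - 12*c) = (c - 1)*(c + 4)*(c^2 - 3*c) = c*(c - 1)*(c + 4)*(c - 3)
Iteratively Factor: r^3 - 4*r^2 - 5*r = (r - 5)*(r^2 + r) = (r - 5)*(r + 1)*(r)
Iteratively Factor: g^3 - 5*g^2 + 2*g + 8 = (g - 4)*(g^2 - g - 2) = (g - 4)*(g + 1)*(g - 2)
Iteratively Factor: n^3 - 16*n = (n + 4)*(n^2 - 4*n) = n*(n + 4)*(n - 4)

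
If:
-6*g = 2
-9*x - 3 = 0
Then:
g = -1/3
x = -1/3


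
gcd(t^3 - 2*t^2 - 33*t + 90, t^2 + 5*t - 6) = t + 6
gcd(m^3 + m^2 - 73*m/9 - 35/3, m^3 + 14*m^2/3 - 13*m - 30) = m^2 - 4*m/3 - 5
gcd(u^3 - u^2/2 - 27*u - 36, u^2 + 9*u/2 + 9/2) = u + 3/2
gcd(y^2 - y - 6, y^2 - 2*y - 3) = y - 3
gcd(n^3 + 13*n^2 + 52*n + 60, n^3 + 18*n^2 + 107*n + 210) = n^2 + 11*n + 30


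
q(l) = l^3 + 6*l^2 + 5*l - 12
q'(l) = 3*l^2 + 12*l + 5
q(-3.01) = 0.04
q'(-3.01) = -3.94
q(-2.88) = -0.52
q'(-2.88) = -4.68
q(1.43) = 10.34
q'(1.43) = 28.29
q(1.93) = 27.19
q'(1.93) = 39.33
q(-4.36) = -2.62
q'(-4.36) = 9.71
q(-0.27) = -12.93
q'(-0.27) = 1.98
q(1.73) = 19.79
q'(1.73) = 34.74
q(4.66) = 242.79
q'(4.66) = 126.07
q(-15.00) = -2112.00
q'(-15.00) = 500.00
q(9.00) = 1248.00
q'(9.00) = 356.00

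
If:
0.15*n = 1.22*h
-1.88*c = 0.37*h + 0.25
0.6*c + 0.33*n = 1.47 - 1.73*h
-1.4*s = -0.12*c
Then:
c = -0.20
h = 0.36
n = 2.93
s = -0.02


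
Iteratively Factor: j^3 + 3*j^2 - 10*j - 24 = (j + 4)*(j^2 - j - 6) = (j + 2)*(j + 4)*(j - 3)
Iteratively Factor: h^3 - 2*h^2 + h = (h - 1)*(h^2 - h) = h*(h - 1)*(h - 1)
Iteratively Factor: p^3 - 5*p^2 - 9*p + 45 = (p + 3)*(p^2 - 8*p + 15) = (p - 5)*(p + 3)*(p - 3)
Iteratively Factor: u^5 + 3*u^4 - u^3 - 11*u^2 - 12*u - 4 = (u + 2)*(u^4 + u^3 - 3*u^2 - 5*u - 2) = (u + 1)*(u + 2)*(u^3 - 3*u - 2) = (u + 1)^2*(u + 2)*(u^2 - u - 2) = (u - 2)*(u + 1)^2*(u + 2)*(u + 1)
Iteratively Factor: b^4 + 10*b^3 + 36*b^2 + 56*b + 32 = (b + 2)*(b^3 + 8*b^2 + 20*b + 16) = (b + 2)*(b + 4)*(b^2 + 4*b + 4) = (b + 2)^2*(b + 4)*(b + 2)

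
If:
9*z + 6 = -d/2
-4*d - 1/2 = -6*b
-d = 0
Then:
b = 1/12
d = 0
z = -2/3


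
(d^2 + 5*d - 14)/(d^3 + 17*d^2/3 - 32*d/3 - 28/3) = 3/(3*d + 2)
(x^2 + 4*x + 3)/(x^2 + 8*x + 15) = (x + 1)/(x + 5)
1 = 1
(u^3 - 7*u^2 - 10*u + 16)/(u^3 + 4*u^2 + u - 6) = (u - 8)/(u + 3)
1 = 1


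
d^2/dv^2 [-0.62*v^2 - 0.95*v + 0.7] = -1.24000000000000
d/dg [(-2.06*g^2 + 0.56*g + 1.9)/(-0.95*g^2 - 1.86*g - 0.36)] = (4.3636*g^2 + 5.0932*g + 3.3324)/(0.9025*g^4 + 3.534*g^3 + 4.1436*g^2 + 1.3392*g + 0.1296)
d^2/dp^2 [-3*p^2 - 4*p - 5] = -6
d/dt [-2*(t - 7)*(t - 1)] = 16 - 4*t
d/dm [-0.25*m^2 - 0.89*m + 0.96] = -0.5*m - 0.89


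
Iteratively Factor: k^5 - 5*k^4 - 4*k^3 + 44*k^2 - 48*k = (k - 4)*(k^4 - k^3 - 8*k^2 + 12*k) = (k - 4)*(k + 3)*(k^3 - 4*k^2 + 4*k) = (k - 4)*(k - 2)*(k + 3)*(k^2 - 2*k) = k*(k - 4)*(k - 2)*(k + 3)*(k - 2)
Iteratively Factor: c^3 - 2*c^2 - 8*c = (c)*(c^2 - 2*c - 8) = c*(c - 4)*(c + 2)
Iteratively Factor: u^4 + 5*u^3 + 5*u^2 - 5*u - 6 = (u + 2)*(u^3 + 3*u^2 - u - 3) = (u + 1)*(u + 2)*(u^2 + 2*u - 3) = (u - 1)*(u + 1)*(u + 2)*(u + 3)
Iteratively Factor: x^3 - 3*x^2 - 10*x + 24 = (x - 2)*(x^2 - x - 12) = (x - 2)*(x + 3)*(x - 4)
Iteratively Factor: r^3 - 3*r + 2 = (r - 1)*(r^2 + r - 2) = (r - 1)*(r + 2)*(r - 1)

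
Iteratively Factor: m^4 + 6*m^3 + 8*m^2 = (m)*(m^3 + 6*m^2 + 8*m) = m*(m + 2)*(m^2 + 4*m) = m*(m + 2)*(m + 4)*(m)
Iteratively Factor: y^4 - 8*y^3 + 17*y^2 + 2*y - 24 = (y + 1)*(y^3 - 9*y^2 + 26*y - 24) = (y - 3)*(y + 1)*(y^2 - 6*y + 8) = (y - 4)*(y - 3)*(y + 1)*(y - 2)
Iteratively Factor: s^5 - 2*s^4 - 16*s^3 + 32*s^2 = (s)*(s^4 - 2*s^3 - 16*s^2 + 32*s) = s*(s + 4)*(s^3 - 6*s^2 + 8*s) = s*(s - 4)*(s + 4)*(s^2 - 2*s) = s*(s - 4)*(s - 2)*(s + 4)*(s)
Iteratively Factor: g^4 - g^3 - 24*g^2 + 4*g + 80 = (g + 4)*(g^3 - 5*g^2 - 4*g + 20) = (g - 5)*(g + 4)*(g^2 - 4) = (g - 5)*(g - 2)*(g + 4)*(g + 2)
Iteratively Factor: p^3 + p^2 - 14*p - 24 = (p - 4)*(p^2 + 5*p + 6) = (p - 4)*(p + 2)*(p + 3)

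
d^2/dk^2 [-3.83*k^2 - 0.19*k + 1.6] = -7.66000000000000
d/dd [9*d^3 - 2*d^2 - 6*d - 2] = 27*d^2 - 4*d - 6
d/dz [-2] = 0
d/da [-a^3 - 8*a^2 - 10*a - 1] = -3*a^2 - 16*a - 10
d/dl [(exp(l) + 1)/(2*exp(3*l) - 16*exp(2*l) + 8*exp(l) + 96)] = (-(exp(l) + 1)*(3*exp(2*l) - 16*exp(l) + 4) + exp(3*l) - 8*exp(2*l) + 4*exp(l) + 48)*exp(l)/(2*(exp(3*l) - 8*exp(2*l) + 4*exp(l) + 48)^2)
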